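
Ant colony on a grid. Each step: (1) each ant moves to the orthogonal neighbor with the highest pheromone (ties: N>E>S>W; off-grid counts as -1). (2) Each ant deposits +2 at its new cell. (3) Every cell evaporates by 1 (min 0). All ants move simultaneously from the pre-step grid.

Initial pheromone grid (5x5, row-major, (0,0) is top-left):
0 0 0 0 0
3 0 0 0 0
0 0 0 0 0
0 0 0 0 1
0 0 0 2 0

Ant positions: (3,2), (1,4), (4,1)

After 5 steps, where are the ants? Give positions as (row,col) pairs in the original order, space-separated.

Step 1: ant0:(3,2)->N->(2,2) | ant1:(1,4)->N->(0,4) | ant2:(4,1)->N->(3,1)
  grid max=2 at (1,0)
Step 2: ant0:(2,2)->N->(1,2) | ant1:(0,4)->S->(1,4) | ant2:(3,1)->N->(2,1)
  grid max=1 at (1,0)
Step 3: ant0:(1,2)->N->(0,2) | ant1:(1,4)->N->(0,4) | ant2:(2,1)->N->(1,1)
  grid max=1 at (0,2)
Step 4: ant0:(0,2)->E->(0,3) | ant1:(0,4)->S->(1,4) | ant2:(1,1)->N->(0,1)
  grid max=1 at (0,1)
Step 5: ant0:(0,3)->E->(0,4) | ant1:(1,4)->N->(0,4) | ant2:(0,1)->E->(0,2)
  grid max=3 at (0,4)

(0,4) (0,4) (0,2)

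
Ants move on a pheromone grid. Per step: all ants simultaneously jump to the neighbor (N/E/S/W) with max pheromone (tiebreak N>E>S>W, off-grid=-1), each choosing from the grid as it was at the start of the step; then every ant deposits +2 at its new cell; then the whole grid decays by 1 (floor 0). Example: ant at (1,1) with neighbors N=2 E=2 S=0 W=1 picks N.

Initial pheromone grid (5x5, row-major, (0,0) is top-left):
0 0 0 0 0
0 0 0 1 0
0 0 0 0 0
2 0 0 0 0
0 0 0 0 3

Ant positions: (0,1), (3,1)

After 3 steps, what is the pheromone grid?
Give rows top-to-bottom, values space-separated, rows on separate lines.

After step 1: ants at (0,2),(3,0)
  0 0 1 0 0
  0 0 0 0 0
  0 0 0 0 0
  3 0 0 0 0
  0 0 0 0 2
After step 2: ants at (0,3),(2,0)
  0 0 0 1 0
  0 0 0 0 0
  1 0 0 0 0
  2 0 0 0 0
  0 0 0 0 1
After step 3: ants at (0,4),(3,0)
  0 0 0 0 1
  0 0 0 0 0
  0 0 0 0 0
  3 0 0 0 0
  0 0 0 0 0

0 0 0 0 1
0 0 0 0 0
0 0 0 0 0
3 0 0 0 0
0 0 0 0 0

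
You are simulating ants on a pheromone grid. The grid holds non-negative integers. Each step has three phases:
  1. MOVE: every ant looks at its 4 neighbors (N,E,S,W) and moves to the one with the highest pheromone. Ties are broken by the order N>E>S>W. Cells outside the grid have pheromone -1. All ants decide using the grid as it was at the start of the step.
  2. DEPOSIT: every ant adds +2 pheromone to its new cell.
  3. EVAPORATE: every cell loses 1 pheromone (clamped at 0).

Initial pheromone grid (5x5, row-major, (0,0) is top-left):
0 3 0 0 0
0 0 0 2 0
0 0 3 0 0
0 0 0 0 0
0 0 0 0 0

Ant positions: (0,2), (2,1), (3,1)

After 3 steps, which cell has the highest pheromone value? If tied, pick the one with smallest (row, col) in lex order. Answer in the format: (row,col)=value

Step 1: ant0:(0,2)->W->(0,1) | ant1:(2,1)->E->(2,2) | ant2:(3,1)->N->(2,1)
  grid max=4 at (0,1)
Step 2: ant0:(0,1)->E->(0,2) | ant1:(2,2)->W->(2,1) | ant2:(2,1)->E->(2,2)
  grid max=5 at (2,2)
Step 3: ant0:(0,2)->W->(0,1) | ant1:(2,1)->E->(2,2) | ant2:(2,2)->W->(2,1)
  grid max=6 at (2,2)
Final grid:
  0 4 0 0 0
  0 0 0 0 0
  0 3 6 0 0
  0 0 0 0 0
  0 0 0 0 0
Max pheromone 6 at (2,2)

Answer: (2,2)=6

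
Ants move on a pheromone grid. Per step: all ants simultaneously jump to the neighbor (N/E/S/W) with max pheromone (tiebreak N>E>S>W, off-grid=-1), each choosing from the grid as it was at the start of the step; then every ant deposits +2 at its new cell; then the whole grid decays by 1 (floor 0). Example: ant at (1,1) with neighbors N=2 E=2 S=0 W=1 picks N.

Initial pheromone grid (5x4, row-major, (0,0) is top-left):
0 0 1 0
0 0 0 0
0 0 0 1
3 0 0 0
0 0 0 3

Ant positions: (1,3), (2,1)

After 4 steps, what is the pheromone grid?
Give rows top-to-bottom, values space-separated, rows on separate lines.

After step 1: ants at (2,3),(1,1)
  0 0 0 0
  0 1 0 0
  0 0 0 2
  2 0 0 0
  0 0 0 2
After step 2: ants at (1,3),(0,1)
  0 1 0 0
  0 0 0 1
  0 0 0 1
  1 0 0 0
  0 0 0 1
After step 3: ants at (2,3),(0,2)
  0 0 1 0
  0 0 0 0
  0 0 0 2
  0 0 0 0
  0 0 0 0
After step 4: ants at (1,3),(0,3)
  0 0 0 1
  0 0 0 1
  0 0 0 1
  0 0 0 0
  0 0 0 0

0 0 0 1
0 0 0 1
0 0 0 1
0 0 0 0
0 0 0 0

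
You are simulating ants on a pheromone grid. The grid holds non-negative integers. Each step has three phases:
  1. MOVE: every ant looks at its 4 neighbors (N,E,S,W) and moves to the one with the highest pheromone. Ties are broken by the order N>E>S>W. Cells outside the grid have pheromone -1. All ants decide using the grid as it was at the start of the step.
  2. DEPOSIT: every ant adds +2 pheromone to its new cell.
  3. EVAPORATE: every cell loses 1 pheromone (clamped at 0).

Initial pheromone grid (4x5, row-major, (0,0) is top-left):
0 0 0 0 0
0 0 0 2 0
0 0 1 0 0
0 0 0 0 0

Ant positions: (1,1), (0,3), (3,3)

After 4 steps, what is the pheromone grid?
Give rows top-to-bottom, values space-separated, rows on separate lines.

After step 1: ants at (0,1),(1,3),(2,3)
  0 1 0 0 0
  0 0 0 3 0
  0 0 0 1 0
  0 0 0 0 0
After step 2: ants at (0,2),(2,3),(1,3)
  0 0 1 0 0
  0 0 0 4 0
  0 0 0 2 0
  0 0 0 0 0
After step 3: ants at (0,3),(1,3),(2,3)
  0 0 0 1 0
  0 0 0 5 0
  0 0 0 3 0
  0 0 0 0 0
After step 4: ants at (1,3),(2,3),(1,3)
  0 0 0 0 0
  0 0 0 8 0
  0 0 0 4 0
  0 0 0 0 0

0 0 0 0 0
0 0 0 8 0
0 0 0 4 0
0 0 0 0 0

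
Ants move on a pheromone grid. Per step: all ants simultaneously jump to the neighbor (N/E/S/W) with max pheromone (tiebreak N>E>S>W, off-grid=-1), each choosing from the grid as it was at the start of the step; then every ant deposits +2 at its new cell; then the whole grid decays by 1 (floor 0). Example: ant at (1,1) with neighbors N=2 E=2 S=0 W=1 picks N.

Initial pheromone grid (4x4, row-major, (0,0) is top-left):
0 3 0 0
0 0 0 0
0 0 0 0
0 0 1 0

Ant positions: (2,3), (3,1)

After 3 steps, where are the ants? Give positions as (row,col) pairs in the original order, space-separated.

Step 1: ant0:(2,3)->N->(1,3) | ant1:(3,1)->E->(3,2)
  grid max=2 at (0,1)
Step 2: ant0:(1,3)->N->(0,3) | ant1:(3,2)->N->(2,2)
  grid max=1 at (0,1)
Step 3: ant0:(0,3)->S->(1,3) | ant1:(2,2)->S->(3,2)
  grid max=2 at (3,2)

(1,3) (3,2)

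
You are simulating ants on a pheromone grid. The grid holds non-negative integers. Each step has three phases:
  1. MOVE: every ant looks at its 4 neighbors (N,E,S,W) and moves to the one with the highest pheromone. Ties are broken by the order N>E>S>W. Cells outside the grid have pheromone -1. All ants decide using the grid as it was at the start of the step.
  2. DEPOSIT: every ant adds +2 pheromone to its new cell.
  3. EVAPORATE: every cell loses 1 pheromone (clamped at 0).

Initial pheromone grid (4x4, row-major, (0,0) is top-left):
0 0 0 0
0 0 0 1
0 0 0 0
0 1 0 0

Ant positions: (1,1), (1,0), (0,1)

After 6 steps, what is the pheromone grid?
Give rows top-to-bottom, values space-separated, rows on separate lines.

After step 1: ants at (0,1),(0,0),(0,2)
  1 1 1 0
  0 0 0 0
  0 0 0 0
  0 0 0 0
After step 2: ants at (0,2),(0,1),(0,1)
  0 4 2 0
  0 0 0 0
  0 0 0 0
  0 0 0 0
After step 3: ants at (0,1),(0,2),(0,2)
  0 5 5 0
  0 0 0 0
  0 0 0 0
  0 0 0 0
After step 4: ants at (0,2),(0,1),(0,1)
  0 8 6 0
  0 0 0 0
  0 0 0 0
  0 0 0 0
After step 5: ants at (0,1),(0,2),(0,2)
  0 9 9 0
  0 0 0 0
  0 0 0 0
  0 0 0 0
After step 6: ants at (0,2),(0,1),(0,1)
  0 12 10 0
  0 0 0 0
  0 0 0 0
  0 0 0 0

0 12 10 0
0 0 0 0
0 0 0 0
0 0 0 0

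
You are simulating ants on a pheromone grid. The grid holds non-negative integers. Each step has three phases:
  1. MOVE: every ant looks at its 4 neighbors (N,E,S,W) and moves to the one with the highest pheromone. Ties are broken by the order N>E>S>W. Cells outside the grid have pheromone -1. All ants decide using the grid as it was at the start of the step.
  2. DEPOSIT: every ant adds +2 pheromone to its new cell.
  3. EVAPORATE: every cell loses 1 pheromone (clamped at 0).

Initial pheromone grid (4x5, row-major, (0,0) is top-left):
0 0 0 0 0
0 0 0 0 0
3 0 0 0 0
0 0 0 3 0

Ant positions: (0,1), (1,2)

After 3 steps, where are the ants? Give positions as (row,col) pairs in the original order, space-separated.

Step 1: ant0:(0,1)->E->(0,2) | ant1:(1,2)->N->(0,2)
  grid max=3 at (0,2)
Step 2: ant0:(0,2)->E->(0,3) | ant1:(0,2)->E->(0,3)
  grid max=3 at (0,3)
Step 3: ant0:(0,3)->W->(0,2) | ant1:(0,3)->W->(0,2)
  grid max=5 at (0,2)

(0,2) (0,2)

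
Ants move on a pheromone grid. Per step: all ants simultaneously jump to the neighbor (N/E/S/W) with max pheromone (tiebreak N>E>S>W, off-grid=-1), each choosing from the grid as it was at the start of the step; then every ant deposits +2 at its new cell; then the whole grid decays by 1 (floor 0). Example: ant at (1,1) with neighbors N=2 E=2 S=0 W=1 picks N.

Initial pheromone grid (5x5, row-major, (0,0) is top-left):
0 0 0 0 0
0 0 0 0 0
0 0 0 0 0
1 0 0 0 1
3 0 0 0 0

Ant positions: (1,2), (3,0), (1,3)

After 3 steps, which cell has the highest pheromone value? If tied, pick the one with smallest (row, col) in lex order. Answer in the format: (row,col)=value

Step 1: ant0:(1,2)->N->(0,2) | ant1:(3,0)->S->(4,0) | ant2:(1,3)->N->(0,3)
  grid max=4 at (4,0)
Step 2: ant0:(0,2)->E->(0,3) | ant1:(4,0)->N->(3,0) | ant2:(0,3)->W->(0,2)
  grid max=3 at (4,0)
Step 3: ant0:(0,3)->W->(0,2) | ant1:(3,0)->S->(4,0) | ant2:(0,2)->E->(0,3)
  grid max=4 at (4,0)
Final grid:
  0 0 3 3 0
  0 0 0 0 0
  0 0 0 0 0
  0 0 0 0 0
  4 0 0 0 0
Max pheromone 4 at (4,0)

Answer: (4,0)=4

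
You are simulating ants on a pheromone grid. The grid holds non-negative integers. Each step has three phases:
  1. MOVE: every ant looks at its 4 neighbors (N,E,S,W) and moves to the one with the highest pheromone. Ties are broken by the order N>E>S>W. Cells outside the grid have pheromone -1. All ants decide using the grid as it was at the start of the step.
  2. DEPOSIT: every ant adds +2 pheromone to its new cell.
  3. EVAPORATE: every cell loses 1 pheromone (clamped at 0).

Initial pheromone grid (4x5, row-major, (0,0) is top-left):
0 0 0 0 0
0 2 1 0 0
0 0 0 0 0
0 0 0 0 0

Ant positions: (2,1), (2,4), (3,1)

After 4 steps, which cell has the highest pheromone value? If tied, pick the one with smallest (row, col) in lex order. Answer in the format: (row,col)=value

Answer: (1,1)=6

Derivation:
Step 1: ant0:(2,1)->N->(1,1) | ant1:(2,4)->N->(1,4) | ant2:(3,1)->N->(2,1)
  grid max=3 at (1,1)
Step 2: ant0:(1,1)->S->(2,1) | ant1:(1,4)->N->(0,4) | ant2:(2,1)->N->(1,1)
  grid max=4 at (1,1)
Step 3: ant0:(2,1)->N->(1,1) | ant1:(0,4)->S->(1,4) | ant2:(1,1)->S->(2,1)
  grid max=5 at (1,1)
Step 4: ant0:(1,1)->S->(2,1) | ant1:(1,4)->N->(0,4) | ant2:(2,1)->N->(1,1)
  grid max=6 at (1,1)
Final grid:
  0 0 0 0 1
  0 6 0 0 0
  0 4 0 0 0
  0 0 0 0 0
Max pheromone 6 at (1,1)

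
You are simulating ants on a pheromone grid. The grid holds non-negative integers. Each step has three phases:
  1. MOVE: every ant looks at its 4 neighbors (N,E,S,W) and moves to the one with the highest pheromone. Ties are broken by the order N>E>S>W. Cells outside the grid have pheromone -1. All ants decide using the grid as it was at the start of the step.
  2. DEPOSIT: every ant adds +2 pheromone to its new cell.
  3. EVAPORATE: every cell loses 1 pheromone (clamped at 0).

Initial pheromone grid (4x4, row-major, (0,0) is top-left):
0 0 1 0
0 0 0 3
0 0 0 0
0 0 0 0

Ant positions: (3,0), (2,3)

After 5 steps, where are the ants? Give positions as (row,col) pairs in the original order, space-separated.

Step 1: ant0:(3,0)->N->(2,0) | ant1:(2,3)->N->(1,3)
  grid max=4 at (1,3)
Step 2: ant0:(2,0)->N->(1,0) | ant1:(1,3)->N->(0,3)
  grid max=3 at (1,3)
Step 3: ant0:(1,0)->N->(0,0) | ant1:(0,3)->S->(1,3)
  grid max=4 at (1,3)
Step 4: ant0:(0,0)->E->(0,1) | ant1:(1,3)->N->(0,3)
  grid max=3 at (1,3)
Step 5: ant0:(0,1)->E->(0,2) | ant1:(0,3)->S->(1,3)
  grid max=4 at (1,3)

(0,2) (1,3)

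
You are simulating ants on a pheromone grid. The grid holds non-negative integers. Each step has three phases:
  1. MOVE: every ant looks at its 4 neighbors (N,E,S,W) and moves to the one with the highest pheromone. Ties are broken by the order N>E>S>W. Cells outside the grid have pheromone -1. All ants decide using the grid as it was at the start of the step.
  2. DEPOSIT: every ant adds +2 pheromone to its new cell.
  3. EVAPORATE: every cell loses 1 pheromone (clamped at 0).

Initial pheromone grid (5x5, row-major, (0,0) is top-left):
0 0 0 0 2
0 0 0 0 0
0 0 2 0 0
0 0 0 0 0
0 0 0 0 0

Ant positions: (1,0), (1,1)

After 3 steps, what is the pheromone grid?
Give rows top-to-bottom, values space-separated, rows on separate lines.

After step 1: ants at (0,0),(0,1)
  1 1 0 0 1
  0 0 0 0 0
  0 0 1 0 0
  0 0 0 0 0
  0 0 0 0 0
After step 2: ants at (0,1),(0,0)
  2 2 0 0 0
  0 0 0 0 0
  0 0 0 0 0
  0 0 0 0 0
  0 0 0 0 0
After step 3: ants at (0,0),(0,1)
  3 3 0 0 0
  0 0 0 0 0
  0 0 0 0 0
  0 0 0 0 0
  0 0 0 0 0

3 3 0 0 0
0 0 0 0 0
0 0 0 0 0
0 0 0 0 0
0 0 0 0 0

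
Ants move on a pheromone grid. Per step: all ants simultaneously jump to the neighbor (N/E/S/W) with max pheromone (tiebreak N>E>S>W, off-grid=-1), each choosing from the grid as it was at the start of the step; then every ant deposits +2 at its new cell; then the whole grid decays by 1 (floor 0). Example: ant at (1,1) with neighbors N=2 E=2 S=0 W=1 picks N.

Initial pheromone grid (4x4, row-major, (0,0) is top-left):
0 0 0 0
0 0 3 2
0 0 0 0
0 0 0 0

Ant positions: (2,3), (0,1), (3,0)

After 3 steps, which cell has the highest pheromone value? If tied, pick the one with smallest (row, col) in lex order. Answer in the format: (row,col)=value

Answer: (1,3)=5

Derivation:
Step 1: ant0:(2,3)->N->(1,3) | ant1:(0,1)->E->(0,2) | ant2:(3,0)->N->(2,0)
  grid max=3 at (1,3)
Step 2: ant0:(1,3)->W->(1,2) | ant1:(0,2)->S->(1,2) | ant2:(2,0)->N->(1,0)
  grid max=5 at (1,2)
Step 3: ant0:(1,2)->E->(1,3) | ant1:(1,2)->E->(1,3) | ant2:(1,0)->N->(0,0)
  grid max=5 at (1,3)
Final grid:
  1 0 0 0
  0 0 4 5
  0 0 0 0
  0 0 0 0
Max pheromone 5 at (1,3)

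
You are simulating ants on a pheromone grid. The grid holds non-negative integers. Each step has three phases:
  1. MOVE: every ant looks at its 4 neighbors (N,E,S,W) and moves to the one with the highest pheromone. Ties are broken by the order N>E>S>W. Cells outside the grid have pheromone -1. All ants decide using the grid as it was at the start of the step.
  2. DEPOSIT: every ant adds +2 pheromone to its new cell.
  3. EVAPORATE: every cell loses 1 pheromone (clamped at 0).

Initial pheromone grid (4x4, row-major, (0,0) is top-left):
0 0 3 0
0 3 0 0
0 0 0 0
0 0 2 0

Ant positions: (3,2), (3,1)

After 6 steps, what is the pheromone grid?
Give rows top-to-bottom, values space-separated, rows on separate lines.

After step 1: ants at (2,2),(3,2)
  0 0 2 0
  0 2 0 0
  0 0 1 0
  0 0 3 0
After step 2: ants at (3,2),(2,2)
  0 0 1 0
  0 1 0 0
  0 0 2 0
  0 0 4 0
After step 3: ants at (2,2),(3,2)
  0 0 0 0
  0 0 0 0
  0 0 3 0
  0 0 5 0
After step 4: ants at (3,2),(2,2)
  0 0 0 0
  0 0 0 0
  0 0 4 0
  0 0 6 0
After step 5: ants at (2,2),(3,2)
  0 0 0 0
  0 0 0 0
  0 0 5 0
  0 0 7 0
After step 6: ants at (3,2),(2,2)
  0 0 0 0
  0 0 0 0
  0 0 6 0
  0 0 8 0

0 0 0 0
0 0 0 0
0 0 6 0
0 0 8 0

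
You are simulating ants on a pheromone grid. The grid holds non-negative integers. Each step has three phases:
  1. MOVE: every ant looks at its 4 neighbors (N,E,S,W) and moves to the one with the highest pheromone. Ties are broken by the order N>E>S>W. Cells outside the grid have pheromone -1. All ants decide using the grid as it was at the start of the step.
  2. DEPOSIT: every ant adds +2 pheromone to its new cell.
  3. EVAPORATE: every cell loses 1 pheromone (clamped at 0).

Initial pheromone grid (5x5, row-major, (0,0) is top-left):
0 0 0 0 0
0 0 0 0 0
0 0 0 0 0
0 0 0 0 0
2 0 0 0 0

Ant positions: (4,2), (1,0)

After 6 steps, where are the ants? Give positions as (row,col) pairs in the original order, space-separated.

Step 1: ant0:(4,2)->N->(3,2) | ant1:(1,0)->N->(0,0)
  grid max=1 at (0,0)
Step 2: ant0:(3,2)->N->(2,2) | ant1:(0,0)->E->(0,1)
  grid max=1 at (0,1)
Step 3: ant0:(2,2)->N->(1,2) | ant1:(0,1)->E->(0,2)
  grid max=1 at (0,2)
Step 4: ant0:(1,2)->N->(0,2) | ant1:(0,2)->S->(1,2)
  grid max=2 at (0,2)
Step 5: ant0:(0,2)->S->(1,2) | ant1:(1,2)->N->(0,2)
  grid max=3 at (0,2)
Step 6: ant0:(1,2)->N->(0,2) | ant1:(0,2)->S->(1,2)
  grid max=4 at (0,2)

(0,2) (1,2)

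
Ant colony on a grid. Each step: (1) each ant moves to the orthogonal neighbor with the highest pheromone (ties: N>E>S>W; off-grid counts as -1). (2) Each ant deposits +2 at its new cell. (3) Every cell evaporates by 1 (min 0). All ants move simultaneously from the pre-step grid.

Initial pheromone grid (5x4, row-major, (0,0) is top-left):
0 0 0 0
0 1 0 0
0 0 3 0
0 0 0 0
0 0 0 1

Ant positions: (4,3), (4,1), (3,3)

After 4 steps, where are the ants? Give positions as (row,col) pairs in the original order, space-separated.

Step 1: ant0:(4,3)->N->(3,3) | ant1:(4,1)->N->(3,1) | ant2:(3,3)->S->(4,3)
  grid max=2 at (2,2)
Step 2: ant0:(3,3)->S->(4,3) | ant1:(3,1)->N->(2,1) | ant2:(4,3)->N->(3,3)
  grid max=3 at (4,3)
Step 3: ant0:(4,3)->N->(3,3) | ant1:(2,1)->E->(2,2) | ant2:(3,3)->S->(4,3)
  grid max=4 at (4,3)
Step 4: ant0:(3,3)->S->(4,3) | ant1:(2,2)->N->(1,2) | ant2:(4,3)->N->(3,3)
  grid max=5 at (4,3)

(4,3) (1,2) (3,3)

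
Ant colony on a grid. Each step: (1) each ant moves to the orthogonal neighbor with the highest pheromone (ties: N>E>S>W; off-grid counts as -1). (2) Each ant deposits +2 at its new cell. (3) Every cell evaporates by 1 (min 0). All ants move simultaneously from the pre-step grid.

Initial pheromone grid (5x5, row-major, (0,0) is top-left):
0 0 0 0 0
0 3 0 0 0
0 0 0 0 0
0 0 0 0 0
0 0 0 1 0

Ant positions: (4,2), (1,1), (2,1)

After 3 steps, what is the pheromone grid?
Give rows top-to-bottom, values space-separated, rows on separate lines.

After step 1: ants at (4,3),(0,1),(1,1)
  0 1 0 0 0
  0 4 0 0 0
  0 0 0 0 0
  0 0 0 0 0
  0 0 0 2 0
After step 2: ants at (3,3),(1,1),(0,1)
  0 2 0 0 0
  0 5 0 0 0
  0 0 0 0 0
  0 0 0 1 0
  0 0 0 1 0
After step 3: ants at (4,3),(0,1),(1,1)
  0 3 0 0 0
  0 6 0 0 0
  0 0 0 0 0
  0 0 0 0 0
  0 0 0 2 0

0 3 0 0 0
0 6 0 0 0
0 0 0 0 0
0 0 0 0 0
0 0 0 2 0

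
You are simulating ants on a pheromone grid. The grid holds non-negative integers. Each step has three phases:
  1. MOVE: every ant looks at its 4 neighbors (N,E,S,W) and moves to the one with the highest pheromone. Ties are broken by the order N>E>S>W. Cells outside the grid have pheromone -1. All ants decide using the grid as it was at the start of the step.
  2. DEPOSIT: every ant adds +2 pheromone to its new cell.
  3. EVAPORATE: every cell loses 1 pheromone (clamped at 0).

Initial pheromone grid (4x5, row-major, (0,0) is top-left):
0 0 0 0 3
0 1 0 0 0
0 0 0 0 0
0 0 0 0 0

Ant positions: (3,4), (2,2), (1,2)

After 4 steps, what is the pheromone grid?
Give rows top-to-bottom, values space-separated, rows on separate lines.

After step 1: ants at (2,4),(1,2),(1,1)
  0 0 0 0 2
  0 2 1 0 0
  0 0 0 0 1
  0 0 0 0 0
After step 2: ants at (1,4),(1,1),(1,2)
  0 0 0 0 1
  0 3 2 0 1
  0 0 0 0 0
  0 0 0 0 0
After step 3: ants at (0,4),(1,2),(1,1)
  0 0 0 0 2
  0 4 3 0 0
  0 0 0 0 0
  0 0 0 0 0
After step 4: ants at (1,4),(1,1),(1,2)
  0 0 0 0 1
  0 5 4 0 1
  0 0 0 0 0
  0 0 0 0 0

0 0 0 0 1
0 5 4 0 1
0 0 0 0 0
0 0 0 0 0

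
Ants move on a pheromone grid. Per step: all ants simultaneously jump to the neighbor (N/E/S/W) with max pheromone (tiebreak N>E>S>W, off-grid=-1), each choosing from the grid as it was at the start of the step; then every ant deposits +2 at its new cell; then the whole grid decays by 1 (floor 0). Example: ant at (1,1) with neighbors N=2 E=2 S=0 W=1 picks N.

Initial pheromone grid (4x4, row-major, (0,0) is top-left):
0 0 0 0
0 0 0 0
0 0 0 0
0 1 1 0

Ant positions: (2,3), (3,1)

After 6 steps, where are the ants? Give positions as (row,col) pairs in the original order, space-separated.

Step 1: ant0:(2,3)->N->(1,3) | ant1:(3,1)->E->(3,2)
  grid max=2 at (3,2)
Step 2: ant0:(1,3)->N->(0,3) | ant1:(3,2)->N->(2,2)
  grid max=1 at (0,3)
Step 3: ant0:(0,3)->S->(1,3) | ant1:(2,2)->S->(3,2)
  grid max=2 at (3,2)
Step 4: ant0:(1,3)->N->(0,3) | ant1:(3,2)->N->(2,2)
  grid max=1 at (0,3)
Step 5: ant0:(0,3)->S->(1,3) | ant1:(2,2)->S->(3,2)
  grid max=2 at (3,2)
Step 6: ant0:(1,3)->N->(0,3) | ant1:(3,2)->N->(2,2)
  grid max=1 at (0,3)

(0,3) (2,2)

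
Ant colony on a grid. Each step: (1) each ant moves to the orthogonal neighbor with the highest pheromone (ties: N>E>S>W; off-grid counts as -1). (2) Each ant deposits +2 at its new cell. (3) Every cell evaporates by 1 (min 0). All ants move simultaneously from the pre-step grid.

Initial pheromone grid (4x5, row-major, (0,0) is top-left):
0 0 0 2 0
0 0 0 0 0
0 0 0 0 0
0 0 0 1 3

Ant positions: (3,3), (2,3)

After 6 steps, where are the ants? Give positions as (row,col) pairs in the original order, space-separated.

Step 1: ant0:(3,3)->E->(3,4) | ant1:(2,3)->S->(3,3)
  grid max=4 at (3,4)
Step 2: ant0:(3,4)->W->(3,3) | ant1:(3,3)->E->(3,4)
  grid max=5 at (3,4)
Step 3: ant0:(3,3)->E->(3,4) | ant1:(3,4)->W->(3,3)
  grid max=6 at (3,4)
Step 4: ant0:(3,4)->W->(3,3) | ant1:(3,3)->E->(3,4)
  grid max=7 at (3,4)
Step 5: ant0:(3,3)->E->(3,4) | ant1:(3,4)->W->(3,3)
  grid max=8 at (3,4)
Step 6: ant0:(3,4)->W->(3,3) | ant1:(3,3)->E->(3,4)
  grid max=9 at (3,4)

(3,3) (3,4)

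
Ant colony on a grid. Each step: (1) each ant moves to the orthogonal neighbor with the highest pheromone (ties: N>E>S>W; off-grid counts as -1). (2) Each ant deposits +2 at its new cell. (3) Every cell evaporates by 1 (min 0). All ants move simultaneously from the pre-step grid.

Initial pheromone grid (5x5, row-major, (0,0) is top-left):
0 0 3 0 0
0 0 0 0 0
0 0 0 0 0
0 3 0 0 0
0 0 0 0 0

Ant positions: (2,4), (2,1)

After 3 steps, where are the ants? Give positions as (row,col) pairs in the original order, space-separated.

Step 1: ant0:(2,4)->N->(1,4) | ant1:(2,1)->S->(3,1)
  grid max=4 at (3,1)
Step 2: ant0:(1,4)->N->(0,4) | ant1:(3,1)->N->(2,1)
  grid max=3 at (3,1)
Step 3: ant0:(0,4)->S->(1,4) | ant1:(2,1)->S->(3,1)
  grid max=4 at (3,1)

(1,4) (3,1)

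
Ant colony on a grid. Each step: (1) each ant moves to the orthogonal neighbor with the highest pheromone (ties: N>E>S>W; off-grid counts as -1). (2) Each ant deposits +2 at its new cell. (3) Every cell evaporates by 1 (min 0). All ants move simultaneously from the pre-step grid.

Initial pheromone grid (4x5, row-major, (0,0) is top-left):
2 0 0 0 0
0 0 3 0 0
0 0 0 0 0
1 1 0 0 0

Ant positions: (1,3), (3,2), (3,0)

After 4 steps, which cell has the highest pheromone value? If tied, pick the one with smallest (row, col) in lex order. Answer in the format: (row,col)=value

Answer: (2,1)=5

Derivation:
Step 1: ant0:(1,3)->W->(1,2) | ant1:(3,2)->W->(3,1) | ant2:(3,0)->E->(3,1)
  grid max=4 at (1,2)
Step 2: ant0:(1,2)->N->(0,2) | ant1:(3,1)->N->(2,1) | ant2:(3,1)->N->(2,1)
  grid max=3 at (1,2)
Step 3: ant0:(0,2)->S->(1,2) | ant1:(2,1)->S->(3,1) | ant2:(2,1)->S->(3,1)
  grid max=6 at (3,1)
Step 4: ant0:(1,2)->N->(0,2) | ant1:(3,1)->N->(2,1) | ant2:(3,1)->N->(2,1)
  grid max=5 at (2,1)
Final grid:
  0 0 1 0 0
  0 0 3 0 0
  0 5 0 0 0
  0 5 0 0 0
Max pheromone 5 at (2,1)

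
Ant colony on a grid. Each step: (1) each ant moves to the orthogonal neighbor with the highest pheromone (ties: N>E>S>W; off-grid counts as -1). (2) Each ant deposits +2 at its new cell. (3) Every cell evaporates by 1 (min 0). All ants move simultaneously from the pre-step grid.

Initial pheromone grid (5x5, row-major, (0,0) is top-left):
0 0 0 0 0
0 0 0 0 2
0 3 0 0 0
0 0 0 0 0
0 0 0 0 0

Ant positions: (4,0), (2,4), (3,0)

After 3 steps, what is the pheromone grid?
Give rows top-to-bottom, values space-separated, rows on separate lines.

After step 1: ants at (3,0),(1,4),(2,0)
  0 0 0 0 0
  0 0 0 0 3
  1 2 0 0 0
  1 0 0 0 0
  0 0 0 0 0
After step 2: ants at (2,0),(0,4),(2,1)
  0 0 0 0 1
  0 0 0 0 2
  2 3 0 0 0
  0 0 0 0 0
  0 0 0 0 0
After step 3: ants at (2,1),(1,4),(2,0)
  0 0 0 0 0
  0 0 0 0 3
  3 4 0 0 0
  0 0 0 0 0
  0 0 0 0 0

0 0 0 0 0
0 0 0 0 3
3 4 0 0 0
0 0 0 0 0
0 0 0 0 0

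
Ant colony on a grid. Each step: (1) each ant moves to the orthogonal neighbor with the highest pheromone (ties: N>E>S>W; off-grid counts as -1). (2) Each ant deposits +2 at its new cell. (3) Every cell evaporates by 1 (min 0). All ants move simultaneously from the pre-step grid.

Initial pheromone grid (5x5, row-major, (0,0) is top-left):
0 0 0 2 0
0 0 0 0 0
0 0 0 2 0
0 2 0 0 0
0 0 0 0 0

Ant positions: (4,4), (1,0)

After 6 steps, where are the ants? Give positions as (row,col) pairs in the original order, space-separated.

Step 1: ant0:(4,4)->N->(3,4) | ant1:(1,0)->N->(0,0)
  grid max=1 at (0,0)
Step 2: ant0:(3,4)->N->(2,4) | ant1:(0,0)->E->(0,1)
  grid max=1 at (0,1)
Step 3: ant0:(2,4)->N->(1,4) | ant1:(0,1)->E->(0,2)
  grid max=1 at (0,2)
Step 4: ant0:(1,4)->N->(0,4) | ant1:(0,2)->E->(0,3)
  grid max=1 at (0,3)
Step 5: ant0:(0,4)->W->(0,3) | ant1:(0,3)->E->(0,4)
  grid max=2 at (0,3)
Step 6: ant0:(0,3)->E->(0,4) | ant1:(0,4)->W->(0,3)
  grid max=3 at (0,3)

(0,4) (0,3)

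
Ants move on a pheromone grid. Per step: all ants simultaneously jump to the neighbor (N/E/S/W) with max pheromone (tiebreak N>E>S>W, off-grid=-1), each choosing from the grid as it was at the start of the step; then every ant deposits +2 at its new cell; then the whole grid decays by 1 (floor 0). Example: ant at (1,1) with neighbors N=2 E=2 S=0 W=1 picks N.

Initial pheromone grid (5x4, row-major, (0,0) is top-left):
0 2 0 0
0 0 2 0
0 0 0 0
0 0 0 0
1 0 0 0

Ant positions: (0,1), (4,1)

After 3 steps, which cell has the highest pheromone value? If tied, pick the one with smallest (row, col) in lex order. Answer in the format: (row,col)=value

Step 1: ant0:(0,1)->E->(0,2) | ant1:(4,1)->W->(4,0)
  grid max=2 at (4,0)
Step 2: ant0:(0,2)->S->(1,2) | ant1:(4,0)->N->(3,0)
  grid max=2 at (1,2)
Step 3: ant0:(1,2)->N->(0,2) | ant1:(3,0)->S->(4,0)
  grid max=2 at (4,0)
Final grid:
  0 0 1 0
  0 0 1 0
  0 0 0 0
  0 0 0 0
  2 0 0 0
Max pheromone 2 at (4,0)

Answer: (4,0)=2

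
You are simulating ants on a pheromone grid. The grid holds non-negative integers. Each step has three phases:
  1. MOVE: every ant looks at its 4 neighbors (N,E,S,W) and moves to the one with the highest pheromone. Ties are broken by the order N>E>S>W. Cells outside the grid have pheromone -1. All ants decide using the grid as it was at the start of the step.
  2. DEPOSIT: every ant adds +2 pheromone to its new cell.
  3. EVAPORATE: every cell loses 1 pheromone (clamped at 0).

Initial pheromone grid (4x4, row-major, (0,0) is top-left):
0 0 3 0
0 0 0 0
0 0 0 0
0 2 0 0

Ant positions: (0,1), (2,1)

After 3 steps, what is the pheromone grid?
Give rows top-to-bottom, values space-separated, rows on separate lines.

After step 1: ants at (0,2),(3,1)
  0 0 4 0
  0 0 0 0
  0 0 0 0
  0 3 0 0
After step 2: ants at (0,3),(2,1)
  0 0 3 1
  0 0 0 0
  0 1 0 0
  0 2 0 0
After step 3: ants at (0,2),(3,1)
  0 0 4 0
  0 0 0 0
  0 0 0 0
  0 3 0 0

0 0 4 0
0 0 0 0
0 0 0 0
0 3 0 0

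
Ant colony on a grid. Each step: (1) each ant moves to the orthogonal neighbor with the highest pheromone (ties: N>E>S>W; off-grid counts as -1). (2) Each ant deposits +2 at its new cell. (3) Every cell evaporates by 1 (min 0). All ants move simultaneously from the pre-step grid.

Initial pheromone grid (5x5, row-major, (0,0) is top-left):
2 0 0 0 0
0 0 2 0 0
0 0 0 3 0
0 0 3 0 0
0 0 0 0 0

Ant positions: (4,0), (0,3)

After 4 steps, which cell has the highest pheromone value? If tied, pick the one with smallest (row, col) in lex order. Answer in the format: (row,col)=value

Step 1: ant0:(4,0)->N->(3,0) | ant1:(0,3)->E->(0,4)
  grid max=2 at (2,3)
Step 2: ant0:(3,0)->N->(2,0) | ant1:(0,4)->S->(1,4)
  grid max=1 at (1,4)
Step 3: ant0:(2,0)->N->(1,0) | ant1:(1,4)->N->(0,4)
  grid max=1 at (0,4)
Step 4: ant0:(1,0)->N->(0,0) | ant1:(0,4)->S->(1,4)
  grid max=1 at (0,0)
Final grid:
  1 0 0 0 0
  0 0 0 0 1
  0 0 0 0 0
  0 0 0 0 0
  0 0 0 0 0
Max pheromone 1 at (0,0)

Answer: (0,0)=1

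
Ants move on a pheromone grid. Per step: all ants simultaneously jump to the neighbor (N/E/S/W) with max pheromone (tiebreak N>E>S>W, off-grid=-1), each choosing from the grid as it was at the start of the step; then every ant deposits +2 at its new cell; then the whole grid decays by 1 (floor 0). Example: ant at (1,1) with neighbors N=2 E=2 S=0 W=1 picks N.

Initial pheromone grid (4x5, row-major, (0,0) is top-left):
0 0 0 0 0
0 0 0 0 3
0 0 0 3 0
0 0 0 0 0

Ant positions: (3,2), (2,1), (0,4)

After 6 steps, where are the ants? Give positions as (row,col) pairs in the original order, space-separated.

Step 1: ant0:(3,2)->N->(2,2) | ant1:(2,1)->N->(1,1) | ant2:(0,4)->S->(1,4)
  grid max=4 at (1,4)
Step 2: ant0:(2,2)->E->(2,3) | ant1:(1,1)->N->(0,1) | ant2:(1,4)->N->(0,4)
  grid max=3 at (1,4)
Step 3: ant0:(2,3)->N->(1,3) | ant1:(0,1)->E->(0,2) | ant2:(0,4)->S->(1,4)
  grid max=4 at (1,4)
Step 4: ant0:(1,3)->E->(1,4) | ant1:(0,2)->E->(0,3) | ant2:(1,4)->W->(1,3)
  grid max=5 at (1,4)
Step 5: ant0:(1,4)->W->(1,3) | ant1:(0,3)->S->(1,3) | ant2:(1,3)->E->(1,4)
  grid max=6 at (1,4)
Step 6: ant0:(1,3)->E->(1,4) | ant1:(1,3)->E->(1,4) | ant2:(1,4)->W->(1,3)
  grid max=9 at (1,4)

(1,4) (1,4) (1,3)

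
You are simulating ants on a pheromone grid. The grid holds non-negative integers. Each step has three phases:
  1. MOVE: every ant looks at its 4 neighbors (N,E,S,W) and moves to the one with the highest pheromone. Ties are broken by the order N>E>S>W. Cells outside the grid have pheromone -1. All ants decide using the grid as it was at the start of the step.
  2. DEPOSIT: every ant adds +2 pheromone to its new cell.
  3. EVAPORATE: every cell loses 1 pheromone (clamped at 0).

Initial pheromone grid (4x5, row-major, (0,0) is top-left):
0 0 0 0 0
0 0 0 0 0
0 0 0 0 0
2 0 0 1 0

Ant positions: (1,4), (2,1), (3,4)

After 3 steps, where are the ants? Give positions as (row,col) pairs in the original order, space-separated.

Step 1: ant0:(1,4)->N->(0,4) | ant1:(2,1)->N->(1,1) | ant2:(3,4)->W->(3,3)
  grid max=2 at (3,3)
Step 2: ant0:(0,4)->S->(1,4) | ant1:(1,1)->N->(0,1) | ant2:(3,3)->N->(2,3)
  grid max=1 at (0,1)
Step 3: ant0:(1,4)->N->(0,4) | ant1:(0,1)->E->(0,2) | ant2:(2,3)->S->(3,3)
  grid max=2 at (3,3)

(0,4) (0,2) (3,3)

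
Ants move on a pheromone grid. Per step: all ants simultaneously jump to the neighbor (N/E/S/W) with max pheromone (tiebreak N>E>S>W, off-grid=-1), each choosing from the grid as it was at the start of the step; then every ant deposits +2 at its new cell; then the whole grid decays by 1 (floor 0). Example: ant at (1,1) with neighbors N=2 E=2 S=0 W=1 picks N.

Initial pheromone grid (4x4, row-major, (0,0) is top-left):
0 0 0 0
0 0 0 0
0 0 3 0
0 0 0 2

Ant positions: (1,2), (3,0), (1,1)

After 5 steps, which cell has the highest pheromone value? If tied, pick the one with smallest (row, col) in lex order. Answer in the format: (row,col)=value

Step 1: ant0:(1,2)->S->(2,2) | ant1:(3,0)->N->(2,0) | ant2:(1,1)->N->(0,1)
  grid max=4 at (2,2)
Step 2: ant0:(2,2)->N->(1,2) | ant1:(2,0)->N->(1,0) | ant2:(0,1)->E->(0,2)
  grid max=3 at (2,2)
Step 3: ant0:(1,2)->S->(2,2) | ant1:(1,0)->N->(0,0) | ant2:(0,2)->S->(1,2)
  grid max=4 at (2,2)
Step 4: ant0:(2,2)->N->(1,2) | ant1:(0,0)->E->(0,1) | ant2:(1,2)->S->(2,2)
  grid max=5 at (2,2)
Step 5: ant0:(1,2)->S->(2,2) | ant1:(0,1)->E->(0,2) | ant2:(2,2)->N->(1,2)
  grid max=6 at (2,2)
Final grid:
  0 0 1 0
  0 0 4 0
  0 0 6 0
  0 0 0 0
Max pheromone 6 at (2,2)

Answer: (2,2)=6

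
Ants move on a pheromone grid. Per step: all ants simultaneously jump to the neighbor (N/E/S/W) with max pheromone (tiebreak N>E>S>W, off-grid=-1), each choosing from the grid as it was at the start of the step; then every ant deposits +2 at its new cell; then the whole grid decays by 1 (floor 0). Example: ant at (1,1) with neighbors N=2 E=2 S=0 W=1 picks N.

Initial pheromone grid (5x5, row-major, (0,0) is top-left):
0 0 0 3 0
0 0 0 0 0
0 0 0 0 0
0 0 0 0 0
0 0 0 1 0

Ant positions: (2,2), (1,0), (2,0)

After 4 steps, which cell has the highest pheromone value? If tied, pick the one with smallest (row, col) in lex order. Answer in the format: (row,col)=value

Answer: (0,0)=4

Derivation:
Step 1: ant0:(2,2)->N->(1,2) | ant1:(1,0)->N->(0,0) | ant2:(2,0)->N->(1,0)
  grid max=2 at (0,3)
Step 2: ant0:(1,2)->N->(0,2) | ant1:(0,0)->S->(1,0) | ant2:(1,0)->N->(0,0)
  grid max=2 at (0,0)
Step 3: ant0:(0,2)->E->(0,3) | ant1:(1,0)->N->(0,0) | ant2:(0,0)->S->(1,0)
  grid max=3 at (0,0)
Step 4: ant0:(0,3)->E->(0,4) | ant1:(0,0)->S->(1,0) | ant2:(1,0)->N->(0,0)
  grid max=4 at (0,0)
Final grid:
  4 0 0 1 1
  4 0 0 0 0
  0 0 0 0 0
  0 0 0 0 0
  0 0 0 0 0
Max pheromone 4 at (0,0)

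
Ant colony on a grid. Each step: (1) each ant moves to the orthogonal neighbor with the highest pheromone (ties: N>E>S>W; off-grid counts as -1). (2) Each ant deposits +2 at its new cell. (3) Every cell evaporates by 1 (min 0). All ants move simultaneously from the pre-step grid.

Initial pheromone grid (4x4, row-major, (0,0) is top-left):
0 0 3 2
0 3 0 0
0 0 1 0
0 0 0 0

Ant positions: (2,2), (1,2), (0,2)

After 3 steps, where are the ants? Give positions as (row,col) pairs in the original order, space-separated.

Step 1: ant0:(2,2)->N->(1,2) | ant1:(1,2)->N->(0,2) | ant2:(0,2)->E->(0,3)
  grid max=4 at (0,2)
Step 2: ant0:(1,2)->N->(0,2) | ant1:(0,2)->E->(0,3) | ant2:(0,3)->W->(0,2)
  grid max=7 at (0,2)
Step 3: ant0:(0,2)->E->(0,3) | ant1:(0,3)->W->(0,2) | ant2:(0,2)->E->(0,3)
  grid max=8 at (0,2)

(0,3) (0,2) (0,3)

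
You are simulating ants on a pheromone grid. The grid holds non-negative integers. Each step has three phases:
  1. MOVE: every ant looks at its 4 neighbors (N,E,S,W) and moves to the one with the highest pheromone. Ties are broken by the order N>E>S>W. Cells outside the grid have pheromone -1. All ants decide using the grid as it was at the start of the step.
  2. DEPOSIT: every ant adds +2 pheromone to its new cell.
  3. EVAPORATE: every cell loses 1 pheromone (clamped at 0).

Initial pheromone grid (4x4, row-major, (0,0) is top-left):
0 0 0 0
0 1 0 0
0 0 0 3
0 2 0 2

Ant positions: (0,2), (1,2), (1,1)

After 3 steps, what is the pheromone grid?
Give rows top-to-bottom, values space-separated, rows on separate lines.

After step 1: ants at (0,3),(1,1),(0,1)
  0 1 0 1
  0 2 0 0
  0 0 0 2
  0 1 0 1
After step 2: ants at (1,3),(0,1),(1,1)
  0 2 0 0
  0 3 0 1
  0 0 0 1
  0 0 0 0
After step 3: ants at (2,3),(1,1),(0,1)
  0 3 0 0
  0 4 0 0
  0 0 0 2
  0 0 0 0

0 3 0 0
0 4 0 0
0 0 0 2
0 0 0 0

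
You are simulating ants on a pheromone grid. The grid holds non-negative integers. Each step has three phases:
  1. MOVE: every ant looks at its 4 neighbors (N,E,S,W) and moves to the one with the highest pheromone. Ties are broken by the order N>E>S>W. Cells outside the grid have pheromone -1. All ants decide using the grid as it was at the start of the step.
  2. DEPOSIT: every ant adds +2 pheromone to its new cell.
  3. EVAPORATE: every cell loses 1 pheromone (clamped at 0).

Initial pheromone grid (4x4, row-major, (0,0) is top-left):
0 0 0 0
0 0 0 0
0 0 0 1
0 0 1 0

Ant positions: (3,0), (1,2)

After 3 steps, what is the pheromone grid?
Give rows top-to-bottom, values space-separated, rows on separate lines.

After step 1: ants at (2,0),(0,2)
  0 0 1 0
  0 0 0 0
  1 0 0 0
  0 0 0 0
After step 2: ants at (1,0),(0,3)
  0 0 0 1
  1 0 0 0
  0 0 0 0
  0 0 0 0
After step 3: ants at (0,0),(1,3)
  1 0 0 0
  0 0 0 1
  0 0 0 0
  0 0 0 0

1 0 0 0
0 0 0 1
0 0 0 0
0 0 0 0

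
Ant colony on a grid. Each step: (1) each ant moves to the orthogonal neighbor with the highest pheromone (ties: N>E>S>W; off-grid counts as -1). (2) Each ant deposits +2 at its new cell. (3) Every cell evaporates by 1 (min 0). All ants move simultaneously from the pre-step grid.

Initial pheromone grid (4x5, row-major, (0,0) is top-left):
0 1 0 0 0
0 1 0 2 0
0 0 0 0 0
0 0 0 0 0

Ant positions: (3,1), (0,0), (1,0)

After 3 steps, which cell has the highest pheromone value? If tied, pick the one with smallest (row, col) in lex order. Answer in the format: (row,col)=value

Step 1: ant0:(3,1)->N->(2,1) | ant1:(0,0)->E->(0,1) | ant2:(1,0)->E->(1,1)
  grid max=2 at (0,1)
Step 2: ant0:(2,1)->N->(1,1) | ant1:(0,1)->S->(1,1) | ant2:(1,1)->N->(0,1)
  grid max=5 at (1,1)
Step 3: ant0:(1,1)->N->(0,1) | ant1:(1,1)->N->(0,1) | ant2:(0,1)->S->(1,1)
  grid max=6 at (0,1)
Final grid:
  0 6 0 0 0
  0 6 0 0 0
  0 0 0 0 0
  0 0 0 0 0
Max pheromone 6 at (0,1)

Answer: (0,1)=6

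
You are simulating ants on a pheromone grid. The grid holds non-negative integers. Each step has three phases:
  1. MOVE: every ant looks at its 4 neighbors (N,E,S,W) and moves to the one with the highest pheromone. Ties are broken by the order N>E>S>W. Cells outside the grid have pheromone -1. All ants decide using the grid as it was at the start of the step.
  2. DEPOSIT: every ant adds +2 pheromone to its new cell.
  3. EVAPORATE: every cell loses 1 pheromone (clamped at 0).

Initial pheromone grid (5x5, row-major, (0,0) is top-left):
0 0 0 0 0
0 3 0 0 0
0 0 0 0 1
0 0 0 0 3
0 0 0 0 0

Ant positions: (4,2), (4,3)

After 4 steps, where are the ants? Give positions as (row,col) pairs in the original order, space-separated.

Step 1: ant0:(4,2)->N->(3,2) | ant1:(4,3)->N->(3,3)
  grid max=2 at (1,1)
Step 2: ant0:(3,2)->E->(3,3) | ant1:(3,3)->E->(3,4)
  grid max=3 at (3,4)
Step 3: ant0:(3,3)->E->(3,4) | ant1:(3,4)->W->(3,3)
  grid max=4 at (3,4)
Step 4: ant0:(3,4)->W->(3,3) | ant1:(3,3)->E->(3,4)
  grid max=5 at (3,4)

(3,3) (3,4)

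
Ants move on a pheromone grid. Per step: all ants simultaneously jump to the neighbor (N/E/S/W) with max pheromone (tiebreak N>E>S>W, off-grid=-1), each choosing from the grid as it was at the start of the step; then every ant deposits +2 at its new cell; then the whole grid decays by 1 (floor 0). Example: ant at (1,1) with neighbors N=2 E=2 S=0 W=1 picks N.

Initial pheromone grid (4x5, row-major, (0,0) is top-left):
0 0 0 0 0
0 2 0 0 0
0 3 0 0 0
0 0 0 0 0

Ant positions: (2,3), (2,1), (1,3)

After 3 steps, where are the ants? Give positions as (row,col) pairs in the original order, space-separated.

Step 1: ant0:(2,3)->N->(1,3) | ant1:(2,1)->N->(1,1) | ant2:(1,3)->N->(0,3)
  grid max=3 at (1,1)
Step 2: ant0:(1,3)->N->(0,3) | ant1:(1,1)->S->(2,1) | ant2:(0,3)->S->(1,3)
  grid max=3 at (2,1)
Step 3: ant0:(0,3)->S->(1,3) | ant1:(2,1)->N->(1,1) | ant2:(1,3)->N->(0,3)
  grid max=3 at (0,3)

(1,3) (1,1) (0,3)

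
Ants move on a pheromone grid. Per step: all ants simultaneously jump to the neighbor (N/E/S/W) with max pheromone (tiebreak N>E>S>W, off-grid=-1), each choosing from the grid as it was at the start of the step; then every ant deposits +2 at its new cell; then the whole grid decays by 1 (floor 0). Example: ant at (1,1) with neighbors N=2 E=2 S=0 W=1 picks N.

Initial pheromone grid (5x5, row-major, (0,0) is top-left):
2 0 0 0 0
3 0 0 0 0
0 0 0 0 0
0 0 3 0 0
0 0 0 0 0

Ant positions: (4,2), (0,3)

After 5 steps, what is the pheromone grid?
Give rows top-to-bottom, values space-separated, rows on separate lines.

After step 1: ants at (3,2),(0,4)
  1 0 0 0 1
  2 0 0 0 0
  0 0 0 0 0
  0 0 4 0 0
  0 0 0 0 0
After step 2: ants at (2,2),(1,4)
  0 0 0 0 0
  1 0 0 0 1
  0 0 1 0 0
  0 0 3 0 0
  0 0 0 0 0
After step 3: ants at (3,2),(0,4)
  0 0 0 0 1
  0 0 0 0 0
  0 0 0 0 0
  0 0 4 0 0
  0 0 0 0 0
After step 4: ants at (2,2),(1,4)
  0 0 0 0 0
  0 0 0 0 1
  0 0 1 0 0
  0 0 3 0 0
  0 0 0 0 0
After step 5: ants at (3,2),(0,4)
  0 0 0 0 1
  0 0 0 0 0
  0 0 0 0 0
  0 0 4 0 0
  0 0 0 0 0

0 0 0 0 1
0 0 0 0 0
0 0 0 0 0
0 0 4 0 0
0 0 0 0 0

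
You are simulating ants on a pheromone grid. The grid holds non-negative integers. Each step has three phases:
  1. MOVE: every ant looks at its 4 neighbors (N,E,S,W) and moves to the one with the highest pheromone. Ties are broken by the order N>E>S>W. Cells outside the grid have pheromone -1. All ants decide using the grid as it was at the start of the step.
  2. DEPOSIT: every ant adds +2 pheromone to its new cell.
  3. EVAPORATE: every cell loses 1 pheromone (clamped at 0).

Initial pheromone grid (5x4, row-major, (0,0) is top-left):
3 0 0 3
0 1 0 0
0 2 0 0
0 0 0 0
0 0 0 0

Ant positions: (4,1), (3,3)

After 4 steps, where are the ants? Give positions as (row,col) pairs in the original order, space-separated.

Step 1: ant0:(4,1)->N->(3,1) | ant1:(3,3)->N->(2,3)
  grid max=2 at (0,0)
Step 2: ant0:(3,1)->N->(2,1) | ant1:(2,3)->N->(1,3)
  grid max=2 at (2,1)
Step 3: ant0:(2,1)->N->(1,1) | ant1:(1,3)->N->(0,3)
  grid max=2 at (0,3)
Step 4: ant0:(1,1)->S->(2,1) | ant1:(0,3)->S->(1,3)
  grid max=2 at (2,1)

(2,1) (1,3)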